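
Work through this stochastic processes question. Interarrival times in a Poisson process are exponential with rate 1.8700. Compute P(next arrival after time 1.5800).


P(X > t) = exp(-lambda * t)
= exp(-1.8700 * 1.5800)
= exp(-2.9546) = 0.0521

0.0521


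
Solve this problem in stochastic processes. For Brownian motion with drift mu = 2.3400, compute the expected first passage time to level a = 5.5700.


Expected first passage time = a/mu
= 5.5700/2.3400
= 2.3803

2.3803


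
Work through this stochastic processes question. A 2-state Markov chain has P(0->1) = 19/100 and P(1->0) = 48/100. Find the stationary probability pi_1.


Stationary distribution: pi_0 = p10/(p01+p10), pi_1 = p01/(p01+p10)
p01 = 0.1900, p10 = 0.4800
pi_1 = 0.2836

0.2836


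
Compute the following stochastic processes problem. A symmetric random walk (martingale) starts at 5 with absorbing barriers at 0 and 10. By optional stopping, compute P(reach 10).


By optional stopping theorem: E(M at tau) = M(0) = 5
P(hit 10)*10 + P(hit 0)*0 = 5
P(hit 10) = (5 - 0)/(10 - 0) = 1/2 = 0.5000

0.5000


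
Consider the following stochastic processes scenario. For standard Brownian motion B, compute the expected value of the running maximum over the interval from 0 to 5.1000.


E(max B(s)) = sqrt(2t/pi)
= sqrt(2*5.1000/pi)
= sqrt(3.2468)
= 1.8019

1.8019


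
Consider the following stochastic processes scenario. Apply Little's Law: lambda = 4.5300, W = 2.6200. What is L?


Little's Law: L = lambda * W
= 4.5300 * 2.6200
= 11.8686

11.8686


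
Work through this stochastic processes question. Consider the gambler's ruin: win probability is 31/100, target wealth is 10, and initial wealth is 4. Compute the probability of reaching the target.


Gambler's ruin formula:
r = q/p = 0.6900/0.3100 = 2.2258
P(win) = (1 - r^i)/(1 - r^N)
= (1 - 2.2258^4)/(1 - 2.2258^10)
= 0.0079

0.0079


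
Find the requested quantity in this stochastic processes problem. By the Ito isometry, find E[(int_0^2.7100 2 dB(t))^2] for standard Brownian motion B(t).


By Ito isometry: E[(int f dB)^2] = int f^2 dt
= 2^2 * 2.7100
= 4 * 2.7100 = 10.8400

10.8400


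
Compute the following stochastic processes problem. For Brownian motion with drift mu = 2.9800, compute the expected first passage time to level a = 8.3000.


Expected first passage time = a/mu
= 8.3000/2.9800
= 2.7852

2.7852


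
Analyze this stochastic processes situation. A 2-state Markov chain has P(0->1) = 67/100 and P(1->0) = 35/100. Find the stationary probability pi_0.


Stationary distribution: pi_0 = p10/(p01+p10), pi_1 = p01/(p01+p10)
p01 = 0.6700, p10 = 0.3500
pi_0 = 0.3431

0.3431


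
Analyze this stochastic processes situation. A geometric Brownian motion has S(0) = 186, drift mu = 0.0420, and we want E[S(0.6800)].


E[S(t)] = S(0) * exp(mu * t)
= 186 * exp(0.0420 * 0.6800)
= 186 * 1.0290
= 191.3887

191.3887


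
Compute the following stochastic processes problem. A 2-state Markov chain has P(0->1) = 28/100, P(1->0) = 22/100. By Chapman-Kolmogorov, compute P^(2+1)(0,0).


P^3 = P^2 * P^1
Computing via matrix multiplication of the transition matrix.
Entry (0,0) of P^3 = 0.5100

0.5100


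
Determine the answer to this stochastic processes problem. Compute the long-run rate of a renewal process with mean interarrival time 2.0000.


Long-run renewal rate = 1/E(X)
= 1/2.0000
= 0.5000

0.5000


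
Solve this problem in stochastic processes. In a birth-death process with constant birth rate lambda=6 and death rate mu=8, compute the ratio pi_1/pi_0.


For birth-death process, pi_n/pi_0 = (lambda/mu)^n
= (6/8)^1
= 0.7500

0.7500


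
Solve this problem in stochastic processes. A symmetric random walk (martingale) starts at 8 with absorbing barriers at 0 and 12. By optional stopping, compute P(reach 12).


By optional stopping theorem: E(M at tau) = M(0) = 8
P(hit 12)*12 + P(hit 0)*0 = 8
P(hit 12) = (8 - 0)/(12 - 0) = 2/3 = 0.6667

0.6667


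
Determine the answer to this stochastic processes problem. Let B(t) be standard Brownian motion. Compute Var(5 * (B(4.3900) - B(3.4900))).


Var(alpha*(B(t)-B(s))) = alpha^2 * (t-s)
= 5^2 * (4.3900 - 3.4900)
= 25 * 0.9000
= 22.5000

22.5000


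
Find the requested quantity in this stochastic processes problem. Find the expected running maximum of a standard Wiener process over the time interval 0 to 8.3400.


E(max B(s)) = sqrt(2t/pi)
= sqrt(2*8.3400/pi)
= sqrt(5.3094)
= 2.3042

2.3042


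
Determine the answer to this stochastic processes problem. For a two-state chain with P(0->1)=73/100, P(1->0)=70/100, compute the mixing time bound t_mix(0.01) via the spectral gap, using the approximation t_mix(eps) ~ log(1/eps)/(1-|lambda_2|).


lambda_2 = |1 - p01 - p10| = |1 - 0.7300 - 0.7000| = 0.4300
t_mix ~ log(1/eps)/(1 - |lambda_2|)
= log(100)/(1 - 0.4300) = 4.6052/0.5700
= 8.0792

8.0792


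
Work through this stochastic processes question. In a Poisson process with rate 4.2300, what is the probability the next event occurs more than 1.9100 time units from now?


P(X > t) = exp(-lambda * t)
= exp(-4.2300 * 1.9100)
= exp(-8.0793) = 3.0989e-04

3.0989e-04


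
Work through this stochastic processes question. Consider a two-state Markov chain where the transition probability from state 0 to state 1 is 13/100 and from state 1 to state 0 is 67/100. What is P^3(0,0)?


Computing P^3 by matrix multiplication.
P = [[0.8700, 0.1300], [0.6700, 0.3300]]
After raising P to the power 3:
P^3(0,0) = 0.8388

0.8388


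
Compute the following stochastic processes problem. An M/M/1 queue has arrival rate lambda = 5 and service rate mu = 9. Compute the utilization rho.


rho = lambda/mu
= 5/9
= 0.5556

0.5556


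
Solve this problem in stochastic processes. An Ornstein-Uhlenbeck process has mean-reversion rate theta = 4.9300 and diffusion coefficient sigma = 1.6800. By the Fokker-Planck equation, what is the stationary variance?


Stationary variance = sigma^2 / (2*theta)
= 1.6800^2 / (2*4.9300)
= 2.8224 / 9.8600
= 0.2862

0.2862


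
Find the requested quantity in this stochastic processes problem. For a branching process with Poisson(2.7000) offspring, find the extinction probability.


Since mu = 2.7000 > 1, extinction prob q < 1.
Solve s = exp(mu*(s-1)) iteratively.
q = 0.0844

0.0844


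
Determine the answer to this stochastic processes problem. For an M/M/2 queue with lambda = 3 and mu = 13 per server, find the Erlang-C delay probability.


a = lambda/mu = 0.2308
rho = a/c = 0.1154
Erlang-C formula applied:
C(c,a) = 0.0239

0.0239


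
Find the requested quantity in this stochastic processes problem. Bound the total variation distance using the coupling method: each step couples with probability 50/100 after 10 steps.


TV distance bound <= (1-delta)^n
= (1 - 0.5000)^10
= 0.5000^10
= 9.7656e-04

9.7656e-04


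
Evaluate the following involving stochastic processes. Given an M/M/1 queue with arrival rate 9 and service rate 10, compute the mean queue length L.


rho = 9/10 = 0.9000
L = rho/(1-rho)
= 0.9000/0.1000
= 9.0000

9.0000


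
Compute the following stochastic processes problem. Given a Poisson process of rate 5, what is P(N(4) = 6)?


P(N(t)=k) = (lambda*t)^k * exp(-lambda*t) / k!
lambda*t = 20
= 20^6 * exp(-20) / 6!
= 64000000 * 2.0612e-09 / 720
= 1.8321e-04

1.8321e-04


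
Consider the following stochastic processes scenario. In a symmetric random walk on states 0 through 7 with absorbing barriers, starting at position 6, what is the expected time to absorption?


For symmetric RW on 0,...,N with absorbing barriers, E(i) = i*(N-i)
E(6) = 6 * 1 = 6

6


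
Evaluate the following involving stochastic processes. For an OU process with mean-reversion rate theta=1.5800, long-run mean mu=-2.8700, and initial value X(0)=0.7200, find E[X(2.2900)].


E[X(t)] = mu + (X(0) - mu)*exp(-theta*t)
= -2.8700 + (0.7200 - -2.8700)*exp(-1.5800*2.2900)
= -2.8700 + 3.5900 * 0.0268
= -2.7737

-2.7737


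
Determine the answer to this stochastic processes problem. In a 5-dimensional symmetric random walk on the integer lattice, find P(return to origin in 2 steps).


P(return in 2 steps) = P(reverse first step) = 1/(2d)
= 1/10
= 0.1000

0.1000


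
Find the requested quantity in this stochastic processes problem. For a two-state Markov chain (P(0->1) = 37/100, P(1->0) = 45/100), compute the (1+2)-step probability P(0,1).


P^3 = P^1 * P^2
Computing via matrix multiplication of the transition matrix.
Entry (0,1) of P^3 = 0.4486

0.4486


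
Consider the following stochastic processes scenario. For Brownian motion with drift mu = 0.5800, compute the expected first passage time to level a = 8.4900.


Expected first passage time = a/mu
= 8.4900/0.5800
= 14.6379

14.6379


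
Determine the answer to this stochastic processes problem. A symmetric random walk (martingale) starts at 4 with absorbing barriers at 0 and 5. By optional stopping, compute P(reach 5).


By optional stopping theorem: E(M at tau) = M(0) = 4
P(hit 5)*5 + P(hit 0)*0 = 4
P(hit 5) = (4 - 0)/(5 - 0) = 4/5 = 0.8000

0.8000


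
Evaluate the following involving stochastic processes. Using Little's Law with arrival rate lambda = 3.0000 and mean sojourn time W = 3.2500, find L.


Little's Law: L = lambda * W
= 3.0000 * 3.2500
= 9.7500

9.7500


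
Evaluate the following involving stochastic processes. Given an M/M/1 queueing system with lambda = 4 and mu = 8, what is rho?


rho = lambda/mu
= 4/8
= 0.5000

0.5000


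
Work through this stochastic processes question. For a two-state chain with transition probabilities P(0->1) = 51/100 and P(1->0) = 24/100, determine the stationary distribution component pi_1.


Stationary distribution: pi_0 = p10/(p01+p10), pi_1 = p01/(p01+p10)
p01 = 0.5100, p10 = 0.2400
pi_1 = 0.6800

0.6800


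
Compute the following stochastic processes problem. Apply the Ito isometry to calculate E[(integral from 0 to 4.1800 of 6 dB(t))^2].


By Ito isometry: E[(int f dB)^2] = int f^2 dt
= 6^2 * 4.1800
= 36 * 4.1800 = 150.4800

150.4800


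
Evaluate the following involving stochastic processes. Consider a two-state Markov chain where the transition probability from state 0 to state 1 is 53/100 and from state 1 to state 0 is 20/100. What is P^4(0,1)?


Computing P^4 by matrix multiplication.
P = [[0.4700, 0.5300], [0.2000, 0.8000]]
After raising P to the power 4:
P^4(0,1) = 0.7222

0.7222


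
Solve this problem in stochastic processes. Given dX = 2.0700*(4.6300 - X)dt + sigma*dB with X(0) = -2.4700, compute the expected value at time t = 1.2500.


E[X(t)] = mu + (X(0) - mu)*exp(-theta*t)
= 4.6300 + (-2.4700 - 4.6300)*exp(-2.0700*1.2500)
= 4.6300 + -7.1000 * 0.0752
= 4.0960

4.0960


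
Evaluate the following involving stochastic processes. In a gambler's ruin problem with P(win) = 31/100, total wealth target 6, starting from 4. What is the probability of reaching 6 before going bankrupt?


Gambler's ruin formula:
r = q/p = 0.6900/0.3100 = 2.2258
P(win) = (1 - r^i)/(1 - r^N)
= (1 - 2.2258^4)/(1 - 2.2258^6)
= 0.1952

0.1952


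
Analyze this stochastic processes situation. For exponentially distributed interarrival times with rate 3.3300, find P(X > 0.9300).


P(X > t) = exp(-lambda * t)
= exp(-3.3300 * 0.9300)
= exp(-3.0969) = 0.0452

0.0452


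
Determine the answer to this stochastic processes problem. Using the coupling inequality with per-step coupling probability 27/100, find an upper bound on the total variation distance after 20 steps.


TV distance bound <= (1-delta)^n
= (1 - 0.2700)^20
= 0.7300^20
= 0.0018

0.0018


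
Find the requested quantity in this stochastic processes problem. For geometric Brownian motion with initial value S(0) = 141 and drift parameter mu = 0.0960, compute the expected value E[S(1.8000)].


E[S(t)] = S(0) * exp(mu * t)
= 141 * exp(0.0960 * 1.8000)
= 141 * 1.1886
= 167.5966

167.5966


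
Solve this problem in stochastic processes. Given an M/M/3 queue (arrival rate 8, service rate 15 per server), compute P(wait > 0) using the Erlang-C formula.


a = lambda/mu = 0.5333
rho = a/c = 0.1778
Erlang-C formula applied:
C(c,a) = 0.0180

0.0180


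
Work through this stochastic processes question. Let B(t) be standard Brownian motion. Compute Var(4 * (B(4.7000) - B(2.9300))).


Var(alpha*(B(t)-B(s))) = alpha^2 * (t-s)
= 4^2 * (4.7000 - 2.9300)
= 16 * 1.7700
= 28.3200

28.3200


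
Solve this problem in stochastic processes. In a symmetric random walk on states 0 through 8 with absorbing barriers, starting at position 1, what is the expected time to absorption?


For symmetric RW on 0,...,N with absorbing barriers, E(i) = i*(N-i)
E(1) = 1 * 7 = 7

7


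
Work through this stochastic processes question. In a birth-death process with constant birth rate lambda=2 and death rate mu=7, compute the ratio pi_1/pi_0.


For birth-death process, pi_n/pi_0 = (lambda/mu)^n
= (2/7)^1
= 0.2857

0.2857


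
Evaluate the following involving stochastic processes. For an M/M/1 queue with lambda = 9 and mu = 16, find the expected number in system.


rho = 9/16 = 0.5625
L = rho/(1-rho)
= 0.5625/0.4375
= 1.2857

1.2857


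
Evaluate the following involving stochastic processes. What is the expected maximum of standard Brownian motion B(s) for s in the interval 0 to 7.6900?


E(max B(s)) = sqrt(2t/pi)
= sqrt(2*7.6900/pi)
= sqrt(4.8956)
= 2.2126

2.2126


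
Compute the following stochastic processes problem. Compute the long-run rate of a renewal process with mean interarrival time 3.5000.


Long-run renewal rate = 1/E(X)
= 1/3.5000
= 0.2857

0.2857


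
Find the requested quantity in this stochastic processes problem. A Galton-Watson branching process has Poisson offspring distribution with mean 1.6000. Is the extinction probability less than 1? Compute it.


Since mu = 1.6000 > 1, extinction prob q < 1.
Solve s = exp(mu*(s-1)) iteratively.
q = 0.3580

0.3580


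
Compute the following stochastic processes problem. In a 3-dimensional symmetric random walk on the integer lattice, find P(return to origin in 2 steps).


P(return in 2 steps) = P(reverse first step) = 1/(2d)
= 1/6
= 0.1667

0.1667


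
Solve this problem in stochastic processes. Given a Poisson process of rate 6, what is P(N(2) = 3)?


P(N(t)=k) = (lambda*t)^k * exp(-lambda*t) / k!
lambda*t = 12
= 12^3 * exp(-12) / 3!
= 1728 * 6.1442e-06 / 6
= 0.0018

0.0018


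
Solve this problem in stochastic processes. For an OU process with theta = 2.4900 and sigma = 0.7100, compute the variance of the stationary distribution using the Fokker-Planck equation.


Stationary variance = sigma^2 / (2*theta)
= 0.7100^2 / (2*2.4900)
= 0.5041 / 4.9800
= 0.1012

0.1012


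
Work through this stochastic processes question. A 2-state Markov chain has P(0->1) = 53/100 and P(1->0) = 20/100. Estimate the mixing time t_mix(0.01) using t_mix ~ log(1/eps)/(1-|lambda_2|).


lambda_2 = |1 - p01 - p10| = |1 - 0.5300 - 0.2000| = 0.2700
t_mix ~ log(1/eps)/(1 - |lambda_2|)
= log(100)/(1 - 0.2700) = 4.6052/0.7300
= 6.3085

6.3085


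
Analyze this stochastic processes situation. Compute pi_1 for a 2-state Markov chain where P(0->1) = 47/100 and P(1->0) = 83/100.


Stationary distribution: pi_0 = p10/(p01+p10), pi_1 = p01/(p01+p10)
p01 = 0.4700, p10 = 0.8300
pi_1 = 0.3615

0.3615


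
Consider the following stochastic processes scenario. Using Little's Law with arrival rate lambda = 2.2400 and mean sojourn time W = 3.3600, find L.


Little's Law: L = lambda * W
= 2.2400 * 3.3600
= 7.5264

7.5264


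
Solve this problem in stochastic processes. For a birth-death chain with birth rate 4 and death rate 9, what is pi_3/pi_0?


For birth-death process, pi_n/pi_0 = (lambda/mu)^n
= (4/9)^3
= 0.0878

0.0878


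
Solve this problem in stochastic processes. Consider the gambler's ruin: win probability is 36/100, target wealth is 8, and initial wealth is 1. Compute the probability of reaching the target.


Gambler's ruin formula:
r = q/p = 0.6400/0.3600 = 1.7778
P(win) = (1 - r^i)/(1 - r^N)
= (1 - 1.7778^1)/(1 - 1.7778^8)
= 0.0079

0.0079


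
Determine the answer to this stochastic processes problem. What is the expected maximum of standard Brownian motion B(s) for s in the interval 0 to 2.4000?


E(max B(s)) = sqrt(2t/pi)
= sqrt(2*2.4000/pi)
= sqrt(1.5279)
= 1.2361

1.2361


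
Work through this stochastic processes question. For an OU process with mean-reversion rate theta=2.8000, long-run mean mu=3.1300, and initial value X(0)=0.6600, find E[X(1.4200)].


E[X(t)] = mu + (X(0) - mu)*exp(-theta*t)
= 3.1300 + (0.6600 - 3.1300)*exp(-2.8000*1.4200)
= 3.1300 + -2.4700 * 0.0188
= 3.0837

3.0837


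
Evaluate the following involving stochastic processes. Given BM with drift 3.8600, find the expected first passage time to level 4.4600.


Expected first passage time = a/mu
= 4.4600/3.8600
= 1.1554

1.1554


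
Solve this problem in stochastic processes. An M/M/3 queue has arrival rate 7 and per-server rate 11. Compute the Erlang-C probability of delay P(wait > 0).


a = lambda/mu = 0.6364
rho = a/c = 0.2121
Erlang-C formula applied:
C(c,a) = 0.0288

0.0288


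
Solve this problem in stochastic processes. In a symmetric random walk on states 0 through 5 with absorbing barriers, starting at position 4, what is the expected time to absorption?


For symmetric RW on 0,...,N with absorbing barriers, E(i) = i*(N-i)
E(4) = 4 * 1 = 4

4


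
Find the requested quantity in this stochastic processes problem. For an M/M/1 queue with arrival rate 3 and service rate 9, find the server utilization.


rho = lambda/mu
= 3/9
= 0.3333

0.3333


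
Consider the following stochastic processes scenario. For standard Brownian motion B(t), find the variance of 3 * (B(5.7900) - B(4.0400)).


Var(alpha*(B(t)-B(s))) = alpha^2 * (t-s)
= 3^2 * (5.7900 - 4.0400)
= 9 * 1.7500
= 15.7500

15.7500


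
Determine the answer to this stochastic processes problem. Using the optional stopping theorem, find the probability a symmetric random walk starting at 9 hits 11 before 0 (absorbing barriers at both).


By optional stopping theorem: E(M at tau) = M(0) = 9
P(hit 11)*11 + P(hit 0)*0 = 9
P(hit 11) = (9 - 0)/(11 - 0) = 9/11 = 0.8182

0.8182


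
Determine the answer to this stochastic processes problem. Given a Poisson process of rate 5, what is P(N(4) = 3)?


P(N(t)=k) = (lambda*t)^k * exp(-lambda*t) / k!
lambda*t = 20
= 20^3 * exp(-20) / 3!
= 8000 * 2.0612e-09 / 6
= 2.7482e-06

2.7482e-06


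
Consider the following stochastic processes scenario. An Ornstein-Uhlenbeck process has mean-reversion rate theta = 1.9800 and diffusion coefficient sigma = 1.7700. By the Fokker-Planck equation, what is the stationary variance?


Stationary variance = sigma^2 / (2*theta)
= 1.7700^2 / (2*1.9800)
= 3.1329 / 3.9600
= 0.7911

0.7911


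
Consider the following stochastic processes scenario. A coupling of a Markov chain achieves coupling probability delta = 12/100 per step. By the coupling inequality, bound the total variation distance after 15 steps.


TV distance bound <= (1-delta)^n
= (1 - 0.1200)^15
= 0.8800^15
= 0.1470

0.1470


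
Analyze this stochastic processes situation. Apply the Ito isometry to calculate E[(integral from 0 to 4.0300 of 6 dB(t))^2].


By Ito isometry: E[(int f dB)^2] = int f^2 dt
= 6^2 * 4.0300
= 36 * 4.0300 = 145.0800

145.0800


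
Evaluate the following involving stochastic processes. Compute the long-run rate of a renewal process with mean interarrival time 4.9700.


Long-run renewal rate = 1/E(X)
= 1/4.9700
= 0.2012

0.2012


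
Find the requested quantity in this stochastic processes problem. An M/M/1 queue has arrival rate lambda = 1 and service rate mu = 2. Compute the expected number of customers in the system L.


rho = 1/2 = 0.5000
L = rho/(1-rho)
= 0.5000/0.5000
= 1.0000

1.0000


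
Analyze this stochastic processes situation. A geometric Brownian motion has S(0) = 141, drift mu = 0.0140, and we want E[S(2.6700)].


E[S(t)] = S(0) * exp(mu * t)
= 141 * exp(0.0140 * 2.6700)
= 141 * 1.0381
= 146.3703

146.3703


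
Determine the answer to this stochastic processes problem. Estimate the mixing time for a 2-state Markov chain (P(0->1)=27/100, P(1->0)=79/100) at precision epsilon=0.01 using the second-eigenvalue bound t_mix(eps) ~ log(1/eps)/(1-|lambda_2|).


lambda_2 = |1 - p01 - p10| = |1 - 0.2700 - 0.7900| = 0.0600
t_mix ~ log(1/eps)/(1 - |lambda_2|)
= log(100)/(1 - 0.0600) = 4.6052/0.9400
= 4.8991

4.8991


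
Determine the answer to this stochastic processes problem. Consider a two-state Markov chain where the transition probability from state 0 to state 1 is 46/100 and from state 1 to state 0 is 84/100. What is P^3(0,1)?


Computing P^3 by matrix multiplication.
P = [[0.5400, 0.4600], [0.8400, 0.1600]]
After raising P to the power 3:
P^3(0,1) = 0.3634

0.3634


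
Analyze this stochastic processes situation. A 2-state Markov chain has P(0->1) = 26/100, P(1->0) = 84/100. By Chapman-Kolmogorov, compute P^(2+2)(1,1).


P^4 = P^2 * P^2
Computing via matrix multiplication of the transition matrix.
Entry (1,1) of P^4 = 0.2364

0.2364


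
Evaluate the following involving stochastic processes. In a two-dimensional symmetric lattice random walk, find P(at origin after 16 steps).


P = C(16,8)^2 / 4^16
= 12870^2 / 4294967296
= 165636900 / 4294967296
= 0.0386

0.0386


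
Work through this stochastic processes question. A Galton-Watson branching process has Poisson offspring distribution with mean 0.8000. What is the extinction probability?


Since mu = 0.8000 <= 1, extinction probability = 1.

1.0000


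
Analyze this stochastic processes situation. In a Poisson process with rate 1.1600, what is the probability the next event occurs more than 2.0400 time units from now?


P(X > t) = exp(-lambda * t)
= exp(-1.1600 * 2.0400)
= exp(-2.3664) = 0.0938

0.0938


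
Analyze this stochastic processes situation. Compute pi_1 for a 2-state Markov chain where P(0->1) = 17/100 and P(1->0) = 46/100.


Stationary distribution: pi_0 = p10/(p01+p10), pi_1 = p01/(p01+p10)
p01 = 0.1700, p10 = 0.4600
pi_1 = 0.2698

0.2698


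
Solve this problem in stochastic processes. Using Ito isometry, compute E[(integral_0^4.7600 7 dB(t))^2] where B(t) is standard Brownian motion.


By Ito isometry: E[(int f dB)^2] = int f^2 dt
= 7^2 * 4.7600
= 49 * 4.7600 = 233.2400

233.2400


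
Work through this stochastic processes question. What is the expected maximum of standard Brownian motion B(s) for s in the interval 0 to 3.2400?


E(max B(s)) = sqrt(2t/pi)
= sqrt(2*3.2400/pi)
= sqrt(2.0626)
= 1.4362

1.4362


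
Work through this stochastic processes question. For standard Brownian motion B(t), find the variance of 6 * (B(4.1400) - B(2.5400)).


Var(alpha*(B(t)-B(s))) = alpha^2 * (t-s)
= 6^2 * (4.1400 - 2.5400)
= 36 * 1.6000
= 57.6000

57.6000


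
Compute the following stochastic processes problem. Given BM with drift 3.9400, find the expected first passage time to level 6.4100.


Expected first passage time = a/mu
= 6.4100/3.9400
= 1.6269

1.6269


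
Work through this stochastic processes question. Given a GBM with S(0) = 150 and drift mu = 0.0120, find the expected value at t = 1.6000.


E[S(t)] = S(0) * exp(mu * t)
= 150 * exp(0.0120 * 1.6000)
= 150 * 1.0194
= 152.9078

152.9078


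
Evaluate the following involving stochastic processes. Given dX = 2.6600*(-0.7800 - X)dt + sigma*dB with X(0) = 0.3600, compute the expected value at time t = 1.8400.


E[X(t)] = mu + (X(0) - mu)*exp(-theta*t)
= -0.7800 + (0.3600 - -0.7800)*exp(-2.6600*1.8400)
= -0.7800 + 1.1400 * 0.0075
= -0.7715

-0.7715


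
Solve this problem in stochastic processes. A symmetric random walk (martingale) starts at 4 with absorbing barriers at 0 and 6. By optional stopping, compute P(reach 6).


By optional stopping theorem: E(M at tau) = M(0) = 4
P(hit 6)*6 + P(hit 0)*0 = 4
P(hit 6) = (4 - 0)/(6 - 0) = 2/3 = 0.6667

0.6667


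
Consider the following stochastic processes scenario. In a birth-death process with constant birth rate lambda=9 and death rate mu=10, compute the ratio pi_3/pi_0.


For birth-death process, pi_n/pi_0 = (lambda/mu)^n
= (9/10)^3
= 0.7290

0.7290


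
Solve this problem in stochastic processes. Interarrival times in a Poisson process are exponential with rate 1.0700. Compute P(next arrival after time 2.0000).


P(X > t) = exp(-lambda * t)
= exp(-1.0700 * 2.0000)
= exp(-2.1400) = 0.1177

0.1177


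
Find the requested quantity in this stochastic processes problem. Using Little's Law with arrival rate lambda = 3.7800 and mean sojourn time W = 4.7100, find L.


Little's Law: L = lambda * W
= 3.7800 * 4.7100
= 17.8038

17.8038


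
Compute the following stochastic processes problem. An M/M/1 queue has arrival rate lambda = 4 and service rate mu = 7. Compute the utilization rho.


rho = lambda/mu
= 4/7
= 0.5714

0.5714


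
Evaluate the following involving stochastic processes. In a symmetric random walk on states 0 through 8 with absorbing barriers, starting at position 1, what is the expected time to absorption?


For symmetric RW on 0,...,N with absorbing barriers, E(i) = i*(N-i)
E(1) = 1 * 7 = 7

7


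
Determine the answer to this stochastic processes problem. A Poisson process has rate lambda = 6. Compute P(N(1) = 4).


P(N(t)=k) = (lambda*t)^k * exp(-lambda*t) / k!
lambda*t = 6
= 6^4 * exp(-6) / 4!
= 1296 * 0.0025 / 24
= 0.1339

0.1339


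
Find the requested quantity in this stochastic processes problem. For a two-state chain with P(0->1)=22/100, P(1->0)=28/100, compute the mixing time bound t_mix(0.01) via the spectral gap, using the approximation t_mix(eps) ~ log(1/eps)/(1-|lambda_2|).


lambda_2 = |1 - p01 - p10| = |1 - 0.2200 - 0.2800| = 0.5000
t_mix ~ log(1/eps)/(1 - |lambda_2|)
= log(100)/(1 - 0.5000) = 4.6052/0.5000
= 9.2103

9.2103


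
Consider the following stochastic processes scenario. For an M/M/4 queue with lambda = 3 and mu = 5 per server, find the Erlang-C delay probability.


a = lambda/mu = 0.6000
rho = a/c = 0.1500
Erlang-C formula applied:
C(c,a) = 0.0035

0.0035


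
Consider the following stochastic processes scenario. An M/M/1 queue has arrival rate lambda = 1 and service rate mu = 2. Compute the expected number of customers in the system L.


rho = 1/2 = 0.5000
L = rho/(1-rho)
= 0.5000/0.5000
= 1.0000

1.0000


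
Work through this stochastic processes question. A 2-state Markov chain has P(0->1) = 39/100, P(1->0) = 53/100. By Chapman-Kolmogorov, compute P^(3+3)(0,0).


P^6 = P^3 * P^3
Computing via matrix multiplication of the transition matrix.
Entry (0,0) of P^6 = 0.5761

0.5761


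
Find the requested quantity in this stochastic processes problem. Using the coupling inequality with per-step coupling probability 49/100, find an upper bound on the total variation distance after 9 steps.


TV distance bound <= (1-delta)^n
= (1 - 0.4900)^9
= 0.5100^9
= 0.0023

0.0023


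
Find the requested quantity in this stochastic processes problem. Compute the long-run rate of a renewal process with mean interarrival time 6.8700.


Long-run renewal rate = 1/E(X)
= 1/6.8700
= 0.1456

0.1456


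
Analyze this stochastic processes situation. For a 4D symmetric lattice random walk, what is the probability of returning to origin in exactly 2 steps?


P(return in 2 steps) = P(reverse first step) = 1/(2d)
= 1/8
= 0.1250

0.1250


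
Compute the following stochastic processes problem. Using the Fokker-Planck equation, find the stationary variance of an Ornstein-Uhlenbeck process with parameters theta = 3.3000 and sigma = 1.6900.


Stationary variance = sigma^2 / (2*theta)
= 1.6900^2 / (2*3.3000)
= 2.8561 / 6.6000
= 0.4327

0.4327


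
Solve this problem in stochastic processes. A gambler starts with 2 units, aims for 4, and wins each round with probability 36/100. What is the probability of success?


Gambler's ruin formula:
r = q/p = 0.6400/0.3600 = 1.7778
P(win) = (1 - r^i)/(1 - r^N)
= (1 - 1.7778^2)/(1 - 1.7778^4)
= 0.2404

0.2404


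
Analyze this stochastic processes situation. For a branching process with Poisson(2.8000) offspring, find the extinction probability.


Since mu = 2.8000 > 1, extinction prob q < 1.
Solve s = exp(mu*(s-1)) iteratively.
q = 0.0750

0.0750


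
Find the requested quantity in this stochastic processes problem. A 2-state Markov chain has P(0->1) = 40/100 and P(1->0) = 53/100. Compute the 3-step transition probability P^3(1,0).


Computing P^3 by matrix multiplication.
P = [[0.6000, 0.4000], [0.5300, 0.4700]]
After raising P to the power 3:
P^3(1,0) = 0.5697

0.5697


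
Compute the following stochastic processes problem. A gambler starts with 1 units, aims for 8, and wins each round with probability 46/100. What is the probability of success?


Gambler's ruin formula:
r = q/p = 0.5400/0.4600 = 1.1739
P(win) = (1 - r^i)/(1 - r^N)
= (1 - 1.1739^1)/(1 - 1.1739^8)
= 0.0667

0.0667


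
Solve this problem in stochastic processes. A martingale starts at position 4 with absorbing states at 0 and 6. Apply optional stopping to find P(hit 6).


By optional stopping theorem: E(M at tau) = M(0) = 4
P(hit 6)*6 + P(hit 0)*0 = 4
P(hit 6) = (4 - 0)/(6 - 0) = 2/3 = 0.6667

0.6667


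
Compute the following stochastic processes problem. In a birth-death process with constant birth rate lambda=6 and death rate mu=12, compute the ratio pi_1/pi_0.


For birth-death process, pi_n/pi_0 = (lambda/mu)^n
= (6/12)^1
= 0.5000

0.5000


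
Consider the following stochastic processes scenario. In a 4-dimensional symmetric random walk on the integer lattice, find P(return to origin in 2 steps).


P(return in 2 steps) = P(reverse first step) = 1/(2d)
= 1/8
= 0.1250

0.1250


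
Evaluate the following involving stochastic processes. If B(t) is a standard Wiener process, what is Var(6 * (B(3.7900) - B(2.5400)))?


Var(alpha*(B(t)-B(s))) = alpha^2 * (t-s)
= 6^2 * (3.7900 - 2.5400)
= 36 * 1.2500
= 45.0000

45.0000


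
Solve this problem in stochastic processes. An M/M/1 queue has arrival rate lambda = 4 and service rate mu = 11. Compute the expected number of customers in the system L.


rho = 4/11 = 0.3636
L = rho/(1-rho)
= 0.3636/0.6364
= 0.5714

0.5714


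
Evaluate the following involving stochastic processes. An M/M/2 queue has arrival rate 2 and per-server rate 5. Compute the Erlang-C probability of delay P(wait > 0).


a = lambda/mu = 0.4000
rho = a/c = 0.2000
Erlang-C formula applied:
C(c,a) = 0.0667

0.0667


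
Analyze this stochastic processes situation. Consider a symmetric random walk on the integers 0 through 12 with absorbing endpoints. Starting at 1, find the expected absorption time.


For symmetric RW on 0,...,N with absorbing barriers, E(i) = i*(N-i)
E(1) = 1 * 11 = 11

11


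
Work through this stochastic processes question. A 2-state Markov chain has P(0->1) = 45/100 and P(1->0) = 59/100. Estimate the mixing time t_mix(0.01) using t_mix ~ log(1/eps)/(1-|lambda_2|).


lambda_2 = |1 - p01 - p10| = |1 - 0.4500 - 0.5900| = 0.0400
t_mix ~ log(1/eps)/(1 - |lambda_2|)
= log(100)/(1 - 0.0400) = 4.6052/0.9600
= 4.7971

4.7971


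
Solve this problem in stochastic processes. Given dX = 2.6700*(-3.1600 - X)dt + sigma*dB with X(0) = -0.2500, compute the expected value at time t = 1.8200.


E[X(t)] = mu + (X(0) - mu)*exp(-theta*t)
= -3.1600 + (-0.2500 - -3.1600)*exp(-2.6700*1.8200)
= -3.1600 + 2.9100 * 0.0078
= -3.1374

-3.1374


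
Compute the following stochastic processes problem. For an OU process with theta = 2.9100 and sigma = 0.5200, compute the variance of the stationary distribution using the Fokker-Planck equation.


Stationary variance = sigma^2 / (2*theta)
= 0.5200^2 / (2*2.9100)
= 0.2704 / 5.8200
= 0.0465

0.0465


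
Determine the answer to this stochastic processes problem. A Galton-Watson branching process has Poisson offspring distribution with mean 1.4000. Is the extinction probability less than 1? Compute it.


Since mu = 1.4000 > 1, extinction prob q < 1.
Solve s = exp(mu*(s-1)) iteratively.
q = 0.4890

0.4890


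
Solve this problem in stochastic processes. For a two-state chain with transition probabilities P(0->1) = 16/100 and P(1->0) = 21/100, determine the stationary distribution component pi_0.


Stationary distribution: pi_0 = p10/(p01+p10), pi_1 = p01/(p01+p10)
p01 = 0.1600, p10 = 0.2100
pi_0 = 0.5676

0.5676


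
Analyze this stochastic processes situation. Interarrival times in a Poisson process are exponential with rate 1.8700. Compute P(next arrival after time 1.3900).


P(X > t) = exp(-lambda * t)
= exp(-1.8700 * 1.3900)
= exp(-2.5993) = 0.0743

0.0743


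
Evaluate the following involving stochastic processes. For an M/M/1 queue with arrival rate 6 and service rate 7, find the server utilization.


rho = lambda/mu
= 6/7
= 0.8571

0.8571


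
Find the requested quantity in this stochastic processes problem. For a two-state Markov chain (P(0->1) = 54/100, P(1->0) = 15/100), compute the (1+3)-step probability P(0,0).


P^4 = P^1 * P^3
Computing via matrix multiplication of the transition matrix.
Entry (0,0) of P^4 = 0.2246

0.2246


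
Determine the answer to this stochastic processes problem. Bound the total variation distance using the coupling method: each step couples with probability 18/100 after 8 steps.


TV distance bound <= (1-delta)^n
= (1 - 0.1800)^8
= 0.8200^8
= 0.2044

0.2044


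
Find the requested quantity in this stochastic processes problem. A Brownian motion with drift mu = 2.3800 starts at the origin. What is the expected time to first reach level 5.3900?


Expected first passage time = a/mu
= 5.3900/2.3800
= 2.2647

2.2647


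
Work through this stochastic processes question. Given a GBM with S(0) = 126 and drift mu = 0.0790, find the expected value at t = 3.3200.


E[S(t)] = S(0) * exp(mu * t)
= 126 * exp(0.0790 * 3.3200)
= 126 * 1.2999
= 163.7862

163.7862


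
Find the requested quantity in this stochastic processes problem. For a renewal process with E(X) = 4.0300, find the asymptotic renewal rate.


Long-run renewal rate = 1/E(X)
= 1/4.0300
= 0.2481

0.2481


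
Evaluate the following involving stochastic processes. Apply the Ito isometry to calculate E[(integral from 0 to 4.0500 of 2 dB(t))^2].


By Ito isometry: E[(int f dB)^2] = int f^2 dt
= 2^2 * 4.0500
= 4 * 4.0500 = 16.2000

16.2000


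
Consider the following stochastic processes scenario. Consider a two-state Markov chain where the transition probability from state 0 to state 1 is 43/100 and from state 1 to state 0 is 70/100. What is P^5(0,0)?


Computing P^5 by matrix multiplication.
P = [[0.5700, 0.4300], [0.7000, 0.3000]]
After raising P to the power 5:
P^5(0,0) = 0.6195

0.6195


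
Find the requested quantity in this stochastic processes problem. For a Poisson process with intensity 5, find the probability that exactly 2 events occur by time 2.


P(N(t)=k) = (lambda*t)^k * exp(-lambda*t) / k!
lambda*t = 10
= 10^2 * exp(-10) / 2!
= 100 * 4.5400e-05 / 2
= 0.0023

0.0023


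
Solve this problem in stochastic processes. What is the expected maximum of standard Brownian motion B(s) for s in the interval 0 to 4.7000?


E(max B(s)) = sqrt(2t/pi)
= sqrt(2*4.7000/pi)
= sqrt(2.9921)
= 1.7298

1.7298


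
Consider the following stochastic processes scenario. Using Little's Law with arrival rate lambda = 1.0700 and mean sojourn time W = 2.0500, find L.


Little's Law: L = lambda * W
= 1.0700 * 2.0500
= 2.1935

2.1935


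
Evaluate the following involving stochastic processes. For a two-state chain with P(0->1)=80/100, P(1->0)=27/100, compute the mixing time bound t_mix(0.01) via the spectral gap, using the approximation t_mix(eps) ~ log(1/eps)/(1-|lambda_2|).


lambda_2 = |1 - p01 - p10| = |1 - 0.8000 - 0.2700| = 0.0700
t_mix ~ log(1/eps)/(1 - |lambda_2|)
= log(100)/(1 - 0.0700) = 4.6052/0.9300
= 4.9518

4.9518


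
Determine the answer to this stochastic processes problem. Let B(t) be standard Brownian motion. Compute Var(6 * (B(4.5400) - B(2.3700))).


Var(alpha*(B(t)-B(s))) = alpha^2 * (t-s)
= 6^2 * (4.5400 - 2.3700)
= 36 * 2.1700
= 78.1200

78.1200


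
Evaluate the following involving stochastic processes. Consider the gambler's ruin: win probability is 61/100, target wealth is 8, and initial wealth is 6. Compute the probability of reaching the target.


Gambler's ruin formula:
r = q/p = 0.3900/0.6100 = 0.6393
P(win) = (1 - r^i)/(1 - r^N)
= (1 - 0.6393^6)/(1 - 0.6393^8)
= 0.9585

0.9585


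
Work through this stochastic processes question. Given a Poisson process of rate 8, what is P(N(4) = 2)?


P(N(t)=k) = (lambda*t)^k * exp(-lambda*t) / k!
lambda*t = 32
= 32^2 * exp(-32) / 2!
= 1024 * 1.2664e-14 / 2
= 6.4841e-12

6.4841e-12


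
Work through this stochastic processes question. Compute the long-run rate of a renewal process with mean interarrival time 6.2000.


Long-run renewal rate = 1/E(X)
= 1/6.2000
= 0.1613

0.1613


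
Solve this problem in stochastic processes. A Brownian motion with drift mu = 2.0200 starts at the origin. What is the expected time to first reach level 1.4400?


Expected first passage time = a/mu
= 1.4400/2.0200
= 0.7129

0.7129


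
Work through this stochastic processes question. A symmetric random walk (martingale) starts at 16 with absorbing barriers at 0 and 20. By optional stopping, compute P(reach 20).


By optional stopping theorem: E(M at tau) = M(0) = 16
P(hit 20)*20 + P(hit 0)*0 = 16
P(hit 20) = (16 - 0)/(20 - 0) = 4/5 = 0.8000

0.8000


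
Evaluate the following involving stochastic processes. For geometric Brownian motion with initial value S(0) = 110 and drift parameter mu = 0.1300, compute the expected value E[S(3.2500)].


E[S(t)] = S(0) * exp(mu * t)
= 110 * exp(0.1300 * 3.2500)
= 110 * 1.5258
= 167.8348

167.8348


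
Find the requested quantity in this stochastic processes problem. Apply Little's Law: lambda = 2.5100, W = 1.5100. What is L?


Little's Law: L = lambda * W
= 2.5100 * 1.5100
= 3.7901

3.7901


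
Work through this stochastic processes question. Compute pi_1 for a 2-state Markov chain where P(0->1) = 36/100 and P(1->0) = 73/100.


Stationary distribution: pi_0 = p10/(p01+p10), pi_1 = p01/(p01+p10)
p01 = 0.3600, p10 = 0.7300
pi_1 = 0.3303

0.3303


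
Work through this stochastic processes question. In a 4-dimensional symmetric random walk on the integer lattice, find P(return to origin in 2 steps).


P(return in 2 steps) = P(reverse first step) = 1/(2d)
= 1/8
= 0.1250

0.1250


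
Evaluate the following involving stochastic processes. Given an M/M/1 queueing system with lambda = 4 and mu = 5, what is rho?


rho = lambda/mu
= 4/5
= 0.8000

0.8000


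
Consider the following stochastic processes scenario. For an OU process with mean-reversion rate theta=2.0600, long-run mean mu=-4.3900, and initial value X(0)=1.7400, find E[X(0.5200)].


E[X(t)] = mu + (X(0) - mu)*exp(-theta*t)
= -4.3900 + (1.7400 - -4.3900)*exp(-2.0600*0.5200)
= -4.3900 + 6.1300 * 0.3426
= -2.2899

-2.2899


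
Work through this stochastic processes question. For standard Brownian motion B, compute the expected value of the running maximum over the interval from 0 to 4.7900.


E(max B(s)) = sqrt(2t/pi)
= sqrt(2*4.7900/pi)
= sqrt(3.0494)
= 1.7463

1.7463


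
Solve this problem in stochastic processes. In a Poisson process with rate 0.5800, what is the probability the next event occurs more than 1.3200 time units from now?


P(X > t) = exp(-lambda * t)
= exp(-0.5800 * 1.3200)
= exp(-0.7656) = 0.4651

0.4651


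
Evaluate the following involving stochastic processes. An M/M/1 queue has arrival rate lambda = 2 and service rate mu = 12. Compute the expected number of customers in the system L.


rho = 2/12 = 0.1667
L = rho/(1-rho)
= 0.1667/0.8333
= 0.2000

0.2000
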